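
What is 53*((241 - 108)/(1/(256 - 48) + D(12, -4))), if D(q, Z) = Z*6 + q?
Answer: -1466192/2495 ≈ -587.65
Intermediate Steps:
D(q, Z) = q + 6*Z (D(q, Z) = 6*Z + q = q + 6*Z)
53*((241 - 108)/(1/(256 - 48) + D(12, -4))) = 53*((241 - 108)/(1/(256 - 48) + (12 + 6*(-4)))) = 53*(133/(1/208 + (12 - 24))) = 53*(133/(1/208 - 12)) = 53*(133/(-2495/208)) = 53*(133*(-208/2495)) = 53*(-27664/2495) = -1466192/2495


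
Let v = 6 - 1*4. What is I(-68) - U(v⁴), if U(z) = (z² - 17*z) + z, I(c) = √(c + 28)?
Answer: 2*I*√10 ≈ 6.3246*I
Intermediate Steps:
I(c) = √(28 + c)
v = 2 (v = 6 - 4 = 2)
U(z) = z² - 16*z
I(-68) - U(v⁴) = √(28 - 68) - 2⁴*(-16 + 2⁴) = √(-40) - 16*(-16 + 16) = 2*I*√10 - 16*0 = 2*I*√10 - 1*0 = 2*I*√10 + 0 = 2*I*√10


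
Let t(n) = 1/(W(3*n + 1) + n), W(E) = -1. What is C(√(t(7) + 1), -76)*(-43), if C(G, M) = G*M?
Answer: 1634*√42/3 ≈ 3529.8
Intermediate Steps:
t(n) = 1/(-1 + n)
C(√(t(7) + 1), -76)*(-43) = (√(1/(-1 + 7) + 1)*(-76))*(-43) = (√(1/6 + 1)*(-76))*(-43) = (√(⅙ + 1)*(-76))*(-43) = (√(7/6)*(-76))*(-43) = ((√42/6)*(-76))*(-43) = -38*√42/3*(-43) = 1634*√42/3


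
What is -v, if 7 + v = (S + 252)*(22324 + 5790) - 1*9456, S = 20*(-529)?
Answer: 290370855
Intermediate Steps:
S = -10580
v = -290370855 (v = -7 + ((-10580 + 252)*(22324 + 5790) - 1*9456) = -7 + (-10328*28114 - 9456) = -7 + (-290361392 - 9456) = -7 - 290370848 = -290370855)
-v = -1*(-290370855) = 290370855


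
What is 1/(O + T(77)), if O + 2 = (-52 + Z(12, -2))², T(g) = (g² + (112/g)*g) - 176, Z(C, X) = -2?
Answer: 1/8779 ≈ 0.00011391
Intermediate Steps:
T(g) = -64 + g² (T(g) = (g² + 112) - 176 = (112 + g²) - 176 = -64 + g²)
O = 2914 (O = -2 + (-52 - 2)² = -2 + (-54)² = -2 + 2916 = 2914)
1/(O + T(77)) = 1/(2914 + (-64 + 77²)) = 1/(2914 + (-64 + 5929)) = 1/(2914 + 5865) = 1/8779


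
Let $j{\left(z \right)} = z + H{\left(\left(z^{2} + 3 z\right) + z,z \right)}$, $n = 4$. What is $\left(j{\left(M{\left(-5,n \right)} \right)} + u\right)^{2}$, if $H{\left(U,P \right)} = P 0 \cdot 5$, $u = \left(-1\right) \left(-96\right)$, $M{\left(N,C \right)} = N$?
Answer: $8281$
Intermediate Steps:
$u = 96$
$H{\left(U,P \right)} = 0$ ($H{\left(U,P \right)} = 0 \cdot 5 = 0$)
$j{\left(z \right)} = z$ ($j{\left(z \right)} = z + 0 = z$)
$\left(j{\left(M{\left(-5,n \right)} \right)} + u\right)^{2} = \left(-5 + 96\right)^{2} = 91^{2} = 8281$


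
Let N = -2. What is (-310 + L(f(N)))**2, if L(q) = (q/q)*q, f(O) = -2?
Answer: 97344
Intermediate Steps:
L(q) = q (L(q) = 1*q = q)
(-310 + L(f(N)))**2 = (-310 - 2)**2 = (-312)**2 = 97344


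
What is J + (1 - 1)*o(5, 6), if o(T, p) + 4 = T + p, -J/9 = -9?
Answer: 81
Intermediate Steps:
J = 81 (J = -9*(-9) = 81)
o(T, p) = -4 + T + p (o(T, p) = -4 + (T + p) = -4 + T + p)
J + (1 - 1)*o(5, 6) = 81 + (1 - 1)*(-4 + 5 + 6) = 81 + 0*7 = 81 + 0 = 81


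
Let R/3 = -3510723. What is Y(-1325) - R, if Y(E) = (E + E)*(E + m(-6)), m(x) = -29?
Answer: 14120269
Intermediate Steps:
R = -10532169 (R = 3*(-3510723) = -10532169)
Y(E) = 2*E*(-29 + E) (Y(E) = (E + E)*(E - 29) = (2*E)*(-29 + E) = 2*E*(-29 + E))
Y(-1325) - R = 2*(-1325)*(-29 - 1325) - 1*(-10532169) = 2*(-1325)*(-1354) + 10532169 = 3588100 + 10532169 = 14120269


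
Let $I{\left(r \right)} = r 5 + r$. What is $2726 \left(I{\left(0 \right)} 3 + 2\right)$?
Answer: $5452$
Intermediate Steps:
$I{\left(r \right)} = 6 r$ ($I{\left(r \right)} = 5 r + r = 6 r$)
$2726 \left(I{\left(0 \right)} 3 + 2\right) = 2726 \left(6 \cdot 0 \cdot 3 + 2\right) = 2726 \left(0 \cdot 3 + 2\right) = 2726 \left(0 + 2\right) = 2726 \cdot 2 = 5452$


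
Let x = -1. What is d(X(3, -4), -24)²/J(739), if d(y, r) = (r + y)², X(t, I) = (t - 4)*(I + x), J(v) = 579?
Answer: 130321/579 ≈ 225.08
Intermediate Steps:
X(t, I) = (-1 + I)*(-4 + t) (X(t, I) = (t - 4)*(I - 1) = (-4 + t)*(-1 + I) = (-1 + I)*(-4 + t))
d(X(3, -4), -24)²/J(739) = ((-24 + (4 - 1*3 - 4*(-4) - 4*3))²)²/579 = ((-24 + (4 - 3 + 16 - 12))²)²*(1/579) = ((-24 + 5)²)²*(1/579) = ((-19)²)²*(1/579) = 361²*(1/579) = 130321*(1/579) = 130321/579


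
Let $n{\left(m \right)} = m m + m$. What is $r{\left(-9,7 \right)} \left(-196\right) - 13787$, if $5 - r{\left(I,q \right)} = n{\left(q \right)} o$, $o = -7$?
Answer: $-91599$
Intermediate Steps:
$n{\left(m \right)} = m + m^{2}$ ($n{\left(m \right)} = m^{2} + m = m + m^{2}$)
$r{\left(I,q \right)} = 5 + 7 q \left(1 + q\right)$ ($r{\left(I,q \right)} = 5 - q \left(1 + q\right) \left(-7\right) = 5 - - 7 q \left(1 + q\right) = 5 + 7 q \left(1 + q\right)$)
$r{\left(-9,7 \right)} \left(-196\right) - 13787 = \left(5 + 7 \cdot 7 \left(1 + 7\right)\right) \left(-196\right) - 13787 = \left(5 + 7 \cdot 7 \cdot 8\right) \left(-196\right) - 13787 = \left(5 + 392\right) \left(-196\right) - 13787 = 397 \left(-196\right) - 13787 = -77812 - 13787 = -91599$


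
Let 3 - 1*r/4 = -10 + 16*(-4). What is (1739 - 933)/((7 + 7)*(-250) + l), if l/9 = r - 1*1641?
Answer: -806/15497 ≈ -0.052010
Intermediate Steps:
r = 308 (r = 12 - 4*(-10 + 16*(-4)) = 12 - 4*(-10 - 64) = 12 - 4*(-74) = 12 + 296 = 308)
l = -11997 (l = 9*(308 - 1*1641) = 9*(308 - 1641) = 9*(-1333) = -11997)
(1739 - 933)/((7 + 7)*(-250) + l) = (1739 - 933)/((7 + 7)*(-250) - 11997) = 806/(14*(-250) - 11997) = 806/(-3500 - 11997) = 806/(-15497) = 806*(-1/15497) = -806/15497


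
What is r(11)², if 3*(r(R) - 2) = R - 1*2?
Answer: 25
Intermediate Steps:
r(R) = 4/3 + R/3 (r(R) = 2 + (R - 1*2)/3 = 2 + (R - 2)/3 = 2 + (-2 + R)/3 = 2 + (-⅔ + R/3) = 4/3 + R/3)
r(11)² = (4/3 + (⅓)*11)² = (4/3 + 11/3)² = 5² = 25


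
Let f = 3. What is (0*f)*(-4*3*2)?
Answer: 0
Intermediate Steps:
(0*f)*(-4*3*2) = (0*3)*(-4*3*2) = 0*(-12*2) = 0*(-24) = 0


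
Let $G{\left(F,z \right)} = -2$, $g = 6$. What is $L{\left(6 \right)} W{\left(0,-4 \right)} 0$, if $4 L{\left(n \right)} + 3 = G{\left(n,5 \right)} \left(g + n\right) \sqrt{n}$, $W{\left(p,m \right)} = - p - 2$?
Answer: $0$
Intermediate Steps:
$W{\left(p,m \right)} = -2 - p$
$L{\left(n \right)} = - \frac{3}{4} + \frac{\sqrt{n} \left(-12 - 2 n\right)}{4}$ ($L{\left(n \right)} = - \frac{3}{4} + \frac{- 2 \left(6 + n\right) \sqrt{n}}{4} = - \frac{3}{4} + \frac{\left(-12 - 2 n\right) \sqrt{n}}{4} = - \frac{3}{4} + \frac{\sqrt{n} \left(-12 - 2 n\right)}{4}$)
$L{\left(6 \right)} W{\left(0,-4 \right)} 0 = \left(- \frac{3}{4} - 3 \sqrt{6} - \frac{6^{\frac{3}{2}}}{2}\right) \left(-2 - 0\right) 0 = \left(- \frac{3}{4} - 3 \sqrt{6} - \frac{6 \sqrt{6}}{2}\right) \left(-2 + 0\right) 0 = \left(- \frac{3}{4} - 3 \sqrt{6} - 3 \sqrt{6}\right) \left(-2\right) 0 = \left(- \frac{3}{4} - 6 \sqrt{6}\right) \left(-2\right) 0 = \left(\frac{3}{2} + 12 \sqrt{6}\right) 0 = 0$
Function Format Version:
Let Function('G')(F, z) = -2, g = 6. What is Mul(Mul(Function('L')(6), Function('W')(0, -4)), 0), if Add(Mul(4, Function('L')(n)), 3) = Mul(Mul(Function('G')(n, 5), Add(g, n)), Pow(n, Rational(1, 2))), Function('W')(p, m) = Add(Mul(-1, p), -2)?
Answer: 0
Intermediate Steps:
Function('W')(p, m) = Add(-2, Mul(-1, p))
Function('L')(n) = Add(Rational(-3, 4), Mul(Rational(1, 4), Pow(n, Rational(1, 2)), Add(-12, Mul(-2, n)))) (Function('L')(n) = Add(Rational(-3, 4), Mul(Rational(1, 4), Mul(Mul(-2, Add(6, n)), Pow(n, Rational(1, 2))))) = Add(Rational(-3, 4), Mul(Rational(1, 4), Mul(Add(-12, Mul(-2, n)), Pow(n, Rational(1, 2))))) = Add(Rational(-3, 4), Mul(Rational(1, 4), Mul(Pow(n, Rational(1, 2)), Add(-12, Mul(-2, n))))) = Add(Rational(-3, 4), Mul(Rational(1, 4), Pow(n, Rational(1, 2)), Add(-12, Mul(-2, n)))))
Mul(Mul(Function('L')(6), Function('W')(0, -4)), 0) = Mul(Mul(Add(Rational(-3, 4), Mul(-3, Pow(6, Rational(1, 2))), Mul(Rational(-1, 2), Pow(6, Rational(3, 2)))), Add(-2, Mul(-1, 0))), 0) = Mul(Mul(Add(Rational(-3, 4), Mul(-3, Pow(6, Rational(1, 2))), Mul(Rational(-1, 2), Mul(6, Pow(6, Rational(1, 2))))), Add(-2, 0)), 0) = Mul(Mul(Add(Rational(-3, 4), Mul(-3, Pow(6, Rational(1, 2))), Mul(-3, Pow(6, Rational(1, 2)))), -2), 0) = Mul(Mul(Add(Rational(-3, 4), Mul(-6, Pow(6, Rational(1, 2)))), -2), 0) = Mul(Add(Rational(3, 2), Mul(12, Pow(6, Rational(1, 2)))), 0) = 0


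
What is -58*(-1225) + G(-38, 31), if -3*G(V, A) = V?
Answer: 213188/3 ≈ 71063.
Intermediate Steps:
G(V, A) = -V/3
-58*(-1225) + G(-38, 31) = -58*(-1225) - ⅓*(-38) = 71050 + 38/3 = 213188/3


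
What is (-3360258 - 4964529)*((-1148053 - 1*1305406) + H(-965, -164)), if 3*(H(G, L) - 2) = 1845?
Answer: 20419387194654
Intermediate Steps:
H(G, L) = 617 (H(G, L) = 2 + (⅓)*1845 = 2 + 615 = 617)
(-3360258 - 4964529)*((-1148053 - 1*1305406) + H(-965, -164)) = (-3360258 - 4964529)*((-1148053 - 1*1305406) + 617) = -8324787*((-1148053 - 1305406) + 617) = -8324787*(-2453459 + 617) = -8324787*(-2452842) = 20419387194654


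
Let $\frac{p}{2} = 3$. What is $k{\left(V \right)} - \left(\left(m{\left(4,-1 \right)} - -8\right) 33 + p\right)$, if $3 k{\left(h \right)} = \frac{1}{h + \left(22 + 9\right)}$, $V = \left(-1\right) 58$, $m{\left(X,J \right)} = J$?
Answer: $- \frac{19198}{81} \approx -237.01$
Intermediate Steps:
$p = 6$ ($p = 2 \cdot 3 = 6$)
$V = -58$
$k{\left(h \right)} = \frac{1}{3 \left(31 + h\right)}$ ($k{\left(h \right)} = \frac{1}{3 \left(h + \left(22 + 9\right)\right)} = \frac{1}{3 \left(h + 31\right)} = \frac{1}{3 \left(31 + h\right)}$)
$k{\left(V \right)} - \left(\left(m{\left(4,-1 \right)} - -8\right) 33 + p\right) = \frac{1}{3 \left(31 - 58\right)} - \left(\left(-1 - -8\right) 33 + 6\right) = \frac{1}{3 \left(-27\right)} - \left(\left(-1 + 8\right) 33 + 6\right) = \frac{1}{3} \left(- \frac{1}{27}\right) - \left(7 \cdot 33 + 6\right) = - \frac{1}{81} - \left(231 + 6\right) = - \frac{1}{81} - 237 = - \frac{19198}{81}$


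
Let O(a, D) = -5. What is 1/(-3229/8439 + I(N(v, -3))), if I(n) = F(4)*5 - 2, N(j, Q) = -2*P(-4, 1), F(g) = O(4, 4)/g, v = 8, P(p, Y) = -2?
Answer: -33756/291403 ≈ -0.11584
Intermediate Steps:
F(g) = -5/g
N(j, Q) = 4 (N(j, Q) = -2*(-2) = 4)
I(n) = -33/4 (I(n) = -5/4*5 - 2 = -25/4 - 2 = -33/4)
1/(-3229/8439 + I(N(v, -3))) = 1/(-3229/8439 - 33/4) = 1/(-291403/33756) = -33756/291403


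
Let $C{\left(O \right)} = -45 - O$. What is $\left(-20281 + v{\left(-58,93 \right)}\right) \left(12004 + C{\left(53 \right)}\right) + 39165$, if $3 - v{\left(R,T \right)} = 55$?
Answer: $-242045533$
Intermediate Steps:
$v{\left(R,T \right)} = -52$ ($v{\left(R,T \right)} = 3 - 55 = -52$)
$\left(-20281 + v{\left(-58,93 \right)}\right) \left(12004 + C{\left(53 \right)}\right) + 39165 = \left(-20281 - 52\right) \left(12004 - 98\right) + 39165 = - 20333 \left(12004 - 98\right) + 39165 = \left(-20333\right) 11906 + 39165 = -242084698 + 39165 = -242045533$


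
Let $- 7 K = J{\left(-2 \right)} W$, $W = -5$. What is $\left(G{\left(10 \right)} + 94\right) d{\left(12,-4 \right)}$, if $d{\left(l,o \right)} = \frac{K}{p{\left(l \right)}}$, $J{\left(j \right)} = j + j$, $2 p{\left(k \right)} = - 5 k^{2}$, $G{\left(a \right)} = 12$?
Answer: $\frac{53}{63} \approx 0.84127$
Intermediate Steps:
$p{\left(k \right)} = - \frac{5 k^{2}}{2}$ ($p{\left(k \right)} = \frac{\left(-5\right) k^{2}}{2} = - \frac{5 k^{2}}{2}$)
$J{\left(j \right)} = 2 j$
$K = - \frac{20}{7}$ ($K = - \frac{2 \left(-2\right) \left(-5\right)}{7} = - \frac{\left(-4\right) \left(-5\right)}{7} = \left(- \frac{1}{7}\right) 20 = - \frac{20}{7} \approx -2.8571$)
$d{\left(l,o \right)} = \frac{8}{7 l^{2}}$ ($d{\left(l,o \right)} = - \frac{20}{7 \left(- \frac{5 l^{2}}{2}\right)} = - \frac{20 \left(- \frac{2}{5 l^{2}}\right)}{7} = \frac{8}{7 l^{2}}$)
$\left(G{\left(10 \right)} + 94\right) d{\left(12,-4 \right)} = \left(12 + 94\right) \frac{8}{7 \cdot 144} = 106 \cdot \frac{8}{7} \cdot \frac{1}{144} = 106 \cdot \frac{1}{126} = \frac{53}{63}$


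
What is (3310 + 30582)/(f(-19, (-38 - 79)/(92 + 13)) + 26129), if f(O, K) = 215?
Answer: 229/178 ≈ 1.2865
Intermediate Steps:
(3310 + 30582)/(f(-19, (-38 - 79)/(92 + 13)) + 26129) = (3310 + 30582)/(215 + 26129) = 33892/26344 = 33892*(1/26344) = 229/178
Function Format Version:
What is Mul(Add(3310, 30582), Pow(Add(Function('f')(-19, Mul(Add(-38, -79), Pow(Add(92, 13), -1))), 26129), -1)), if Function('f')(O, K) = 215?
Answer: Rational(229, 178) ≈ 1.2865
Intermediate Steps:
Mul(Add(3310, 30582), Pow(Add(Function('f')(-19, Mul(Add(-38, -79), Pow(Add(92, 13), -1))), 26129), -1)) = Mul(Add(3310, 30582), Pow(Add(215, 26129), -1)) = Mul(33892, Pow(26344, -1)) = Mul(33892, Rational(1, 26344)) = Rational(229, 178)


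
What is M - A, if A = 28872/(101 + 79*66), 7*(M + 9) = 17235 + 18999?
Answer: 192046761/37205 ≈ 5161.9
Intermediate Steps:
M = 36171/7 (M = -9 + (17235 + 18999)/7 = -9 + (⅐)*36234 = -9 + 36234/7 = 36171/7 ≈ 5167.3)
A = 28872/5315 (A = 28872/(101 + 5214) = 28872/5315 ≈ 5.4322)
M - A = 36171/7 - 1*28872/5315 = 36171/7 - 28872/5315 = 192046761/37205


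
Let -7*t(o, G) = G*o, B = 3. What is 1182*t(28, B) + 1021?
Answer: -13163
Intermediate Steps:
t(o, G) = -G*o/7
1182*t(28, B) + 1021 = 1182*(-⅐*3*28) + 1021 = 1182*(-12) + 1021 = -14184 + 1021 = -13163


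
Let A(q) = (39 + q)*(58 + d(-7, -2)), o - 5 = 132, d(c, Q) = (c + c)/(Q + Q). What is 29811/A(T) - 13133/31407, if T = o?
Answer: 264707495/113316456 ≈ 2.3360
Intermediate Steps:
d(c, Q) = c/Q (d(c, Q) = (2*c)/((2*Q)) = (2*c)*(1/(2*Q)) = c/Q)
o = 137 (o = 5 + 132 = 137)
T = 137
A(q) = 4797/2 + 123*q/2 (A(q) = (39 + q)*(58 - 7/(-2)) = (39 + q)*(58 - 7*(-1/2)) = (39 + q)*(58 + 7/2) = (39 + q)*(123/2) = 4797/2 + 123*q/2)
29811/A(T) - 13133/31407 = 29811/(4797/2 + (123/2)*137) - 13133/31407 = 29811/(4797/2 + 16851/2) - 13133*1/31407 = 29811/10824 - 13133/31407 = 29811*(1/10824) - 13133/31407 = 9937/3608 - 13133/31407 = 264707495/113316456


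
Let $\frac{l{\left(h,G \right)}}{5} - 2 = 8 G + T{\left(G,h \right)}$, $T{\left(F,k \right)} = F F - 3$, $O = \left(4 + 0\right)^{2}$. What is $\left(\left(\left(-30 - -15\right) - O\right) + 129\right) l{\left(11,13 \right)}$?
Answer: $133280$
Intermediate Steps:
$O = 16$ ($O = 4^{2} = 16$)
$T{\left(F,k \right)} = -3 + F^{2}$ ($T{\left(F,k \right)} = F^{2} - 3 = -3 + F^{2}$)
$l{\left(h,G \right)} = -5 + 5 G^{2} + 40 G$ ($l{\left(h,G \right)} = 10 + 5 \left(8 G + \left(-3 + G^{2}\right)\right) = 10 + 5 \left(-3 + G^{2} + 8 G\right) = 10 + \left(-15 + 5 G^{2} + 40 G\right) = -5 + 5 G^{2} + 40 G$)
$\left(\left(\left(-30 - -15\right) - O\right) + 129\right) l{\left(11,13 \right)} = \left(\left(\left(-30 - -15\right) - 16\right) + 129\right) \left(-5 + 5 \cdot 13^{2} + 40 \cdot 13\right) = \left(\left(\left(-30 + 15\right) - 16\right) + 129\right) \left(-5 + 5 \cdot 169 + 520\right) = \left(\left(-15 - 16\right) + 129\right) \left(-5 + 845 + 520\right) = \left(-31 + 129\right) 1360 = 98 \cdot 1360 = 133280$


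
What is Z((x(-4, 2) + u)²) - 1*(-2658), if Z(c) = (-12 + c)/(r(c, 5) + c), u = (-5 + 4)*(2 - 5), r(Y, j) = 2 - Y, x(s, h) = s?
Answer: 5305/2 ≈ 2652.5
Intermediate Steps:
u = 3 (u = -1*(-3) = 3)
Z(c) = -6 + c/2 (Z(c) = (-12 + c)/((2 - c) + c) = (-12 + c)/2 = (-12 + c)*(½) = -6 + c/2)
Z((x(-4, 2) + u)²) - 1*(-2658) = (-6 + (-4 + 3)²/2) - 1*(-2658) = (-6 + (½)*(-1)²) + 2658 = (-6 + (½)*1) + 2658 = (-6 + ½) + 2658 = -11/2 + 2658 = 5305/2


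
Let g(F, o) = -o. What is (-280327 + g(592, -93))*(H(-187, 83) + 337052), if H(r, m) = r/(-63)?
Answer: -5950618504342/63 ≈ -9.4454e+10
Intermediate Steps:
H(r, m) = -r/63 (H(r, m) = r*(-1/63) = -r/63)
(-280327 + g(592, -93))*(H(-187, 83) + 337052) = (-280327 - 1*(-93))*(-1/63*(-187) + 337052) = (-280327 + 93)*(187/63 + 337052) = -280234*21234463/63 = -5950618504342/63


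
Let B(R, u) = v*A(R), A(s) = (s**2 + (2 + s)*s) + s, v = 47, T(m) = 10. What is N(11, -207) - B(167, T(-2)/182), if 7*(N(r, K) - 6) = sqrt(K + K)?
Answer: -2645107 + 3*I*sqrt(46)/7 ≈ -2.6451e+6 + 2.9067*I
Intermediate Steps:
A(s) = s + s**2 + s*(2 + s) (A(s) = (s**2 + s*(2 + s)) + s = s + s**2 + s*(2 + s))
N(r, K) = 6 + sqrt(2)*sqrt(K)/7 (N(r, K) = 6 + sqrt(K + K)/7 = 6 + sqrt(2*K)/7 = 6 + (sqrt(2)*sqrt(K))/7 = 6 + sqrt(2)*sqrt(K)/7)
B(R, u) = 47*R*(3 + 2*R) (B(R, u) = 47*(R*(3 + 2*R)) = 47*R*(3 + 2*R))
N(11, -207) - B(167, T(-2)/182) = (6 + sqrt(2)*sqrt(-207)/7) - 47*167*(3 + 2*167) = (6 + sqrt(2)*(3*I*sqrt(23))/7) - 47*167*(3 + 334) = (6 + 3*I*sqrt(46)/7) - 47*167*337 = (6 + 3*I*sqrt(46)/7) - 1*2645113 = (6 + 3*I*sqrt(46)/7) - 2645113 = -2645107 + 3*I*sqrt(46)/7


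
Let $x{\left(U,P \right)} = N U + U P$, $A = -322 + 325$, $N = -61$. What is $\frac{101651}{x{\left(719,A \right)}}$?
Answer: $- \frac{101651}{41702} \approx -2.4376$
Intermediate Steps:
$A = 3$
$x{\left(U,P \right)} = - 61 U + P U$ ($x{\left(U,P \right)} = - 61 U + U P = - 61 U + P U$)
$\frac{101651}{x{\left(719,A \right)}} = \frac{101651}{719 \left(-61 + 3\right)} = \frac{101651}{719 \left(-58\right)} = \frac{101651}{-41702} = 101651 \left(- \frac{1}{41702}\right) = - \frac{101651}{41702}$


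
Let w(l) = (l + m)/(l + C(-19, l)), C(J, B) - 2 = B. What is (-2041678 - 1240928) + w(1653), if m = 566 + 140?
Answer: -10858858289/3308 ≈ -3.2826e+6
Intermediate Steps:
C(J, B) = 2 + B
m = 706
w(l) = (706 + l)/(2 + 2*l) (w(l) = (l + 706)/(l + (2 + l)) = (706 + l)/(2 + 2*l))
(-2041678 - 1240928) + w(1653) = (-2041678 - 1240928) + (706 + 1653)/(2*(1 + 1653)) = -3282606 + (1/2)*2359/1654 = -3282606 + (1/2)*(1/1654)*2359 = -3282606 + 2359/3308 = -10858858289/3308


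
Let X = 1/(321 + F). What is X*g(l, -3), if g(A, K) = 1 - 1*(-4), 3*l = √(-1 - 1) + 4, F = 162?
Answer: 5/483 ≈ 0.010352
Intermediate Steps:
l = 4/3 + I*√2/3 (l = (√(-1 - 1) + 4)/3 = (√(-2) + 4)/3 = (I*√2 + 4)/3 = (4 + I*√2)/3 = 4/3 + I*√2/3 ≈ 1.3333 + 0.4714*I)
g(A, K) = 5 (g(A, K) = 1 + 4 = 5)
X = 1/483 (X = 1/(321 + 162) = 1/483 ≈ 0.0020704)
X*g(l, -3) = (1/483)*5 = 5/483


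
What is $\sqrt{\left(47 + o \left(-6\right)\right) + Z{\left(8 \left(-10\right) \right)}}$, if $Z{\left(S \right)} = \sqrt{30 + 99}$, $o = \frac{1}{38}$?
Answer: $\frac{\sqrt{16910 + 361 \sqrt{129}}}{19} \approx 7.6289$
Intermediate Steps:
$o = \frac{1}{38} \approx 0.026316$
$Z{\left(S \right)} = \sqrt{129}$
$\sqrt{\left(47 + o \left(-6\right)\right) + Z{\left(8 \left(-10\right) \right)}} = \sqrt{\left(47 + \frac{1}{38} \left(-6\right)\right) + \sqrt{129}} = \sqrt{\left(47 - \frac{3}{19}\right) + \sqrt{129}} = \sqrt{\frac{890}{19} + \sqrt{129}}$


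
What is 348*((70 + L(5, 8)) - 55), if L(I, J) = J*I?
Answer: 19140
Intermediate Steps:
L(I, J) = I*J
348*((70 + L(5, 8)) - 55) = 348*((70 + 5*8) - 55) = 348*((70 + 40) - 55) = 348*(110 - 55) = 348*55 = 19140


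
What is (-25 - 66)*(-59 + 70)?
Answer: -1001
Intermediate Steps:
(-25 - 66)*(-59 + 70) = -91*11 = -1001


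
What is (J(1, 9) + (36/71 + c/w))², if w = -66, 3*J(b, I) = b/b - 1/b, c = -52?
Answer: 9205156/5489649 ≈ 1.6768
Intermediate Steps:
J(b, I) = ⅓ - 1/(3*b) (J(b, I) = (b/b - 1/b)/3 = (1 - 1/b)/3 = ⅓ - 1/(3*b))
(J(1, 9) + (36/71 + c/w))² = ((⅓)*(-1 + 1)/1 + (36/71 - 52/(-66)))² = ((⅓)*1*0 + (36*(1/71) - 52*(-1/66)))² = (0 + (36/71 + 26/33))² = (0 + 3034/2343)² = (3034/2343)² = 9205156/5489649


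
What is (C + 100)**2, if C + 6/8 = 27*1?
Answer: 255025/16 ≈ 15939.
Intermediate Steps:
C = 105/4 (C = -3/4 + 27*1 = -3/4 + 27 = 105/4 ≈ 26.250)
(C + 100)**2 = (105/4 + 100)**2 = (505/4)**2 = 255025/16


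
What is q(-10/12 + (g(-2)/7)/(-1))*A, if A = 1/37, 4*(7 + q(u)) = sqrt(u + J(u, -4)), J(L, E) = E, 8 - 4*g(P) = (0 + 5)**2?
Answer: -7/37 + I*sqrt(7455)/6216 ≈ -0.18919 + 0.01389*I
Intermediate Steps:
g(P) = -17/4 (g(P) = 2 - (0 + 5)**2/4 = 2 - 1/4*5**2 = 2 - 1/4*25 = 2 - 25/4 = -17/4)
q(u) = -7 + sqrt(-4 + u)/4 (q(u) = -7 + sqrt(u - 4)/4 = -7 + sqrt(-4 + u)/4)
A = 1/37 ≈ 0.027027
q(-10/12 + (g(-2)/7)/(-1))*A = (-7 + sqrt(-4 + (-10/12 - 17/4/7/(-1)))/4)*(1/37) = (-7 + sqrt(-4 + (-10*1/12 - 17/4*1/7*(-1)))/4)*(1/37) = (-7 + sqrt(-4 + (-5/6 - 17/28*(-1)))/4)*(1/37) = (-7 + sqrt(-4 + (-5/6 + 17/28))/4)*(1/37) = (-7 + sqrt(-4 - 19/84)/4)*(1/37) = (-7 + sqrt(-355/84)/4)*(1/37) = (-7 + (I*sqrt(7455)/42)/4)*(1/37) = (-7 + I*sqrt(7455)/168)*(1/37) = -7/37 + I*sqrt(7455)/6216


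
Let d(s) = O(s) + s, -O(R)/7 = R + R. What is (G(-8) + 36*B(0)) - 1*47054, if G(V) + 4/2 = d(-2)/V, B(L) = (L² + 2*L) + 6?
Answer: -187373/4 ≈ -46843.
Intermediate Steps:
O(R) = -14*R (O(R) = -7*(R + R) = -14*R)
B(L) = 6 + L² + 2*L
d(s) = -13*s (d(s) = -14*s + s = -13*s)
G(V) = -2 + 26/V (G(V) = -2 + (-13*(-2))/V = -2 + 26/V)
(G(-8) + 36*B(0)) - 1*47054 = ((-2 + 26/(-8)) + 36*(6 + 0² + 2*0)) - 1*47054 = ((-2 + 26*(-⅛)) + 36*(6 + 0 + 0)) - 47054 = ((-2 - 13/4) + 36*6) - 47054 = (-21/4 + 216) - 47054 = 843/4 - 47054 = -187373/4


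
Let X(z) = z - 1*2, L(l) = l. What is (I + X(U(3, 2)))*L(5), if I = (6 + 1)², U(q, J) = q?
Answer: 250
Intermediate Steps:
X(z) = -2 + z (X(z) = z - 2 = -2 + z)
I = 49 (I = 7² = 49)
(I + X(U(3, 2)))*L(5) = (49 + (-2 + 3))*5 = (49 + 1)*5 = 50*5 = 250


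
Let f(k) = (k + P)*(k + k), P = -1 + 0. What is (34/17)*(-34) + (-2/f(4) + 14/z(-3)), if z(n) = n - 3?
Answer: -845/12 ≈ -70.417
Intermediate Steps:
P = -1
f(k) = 2*k*(-1 + k) (f(k) = (k - 1)*(k + k) = (-1 + k)*(2*k) = 2*k*(-1 + k))
z(n) = -3 + n
(34/17)*(-34) + (-2/f(4) + 14/z(-3)) = (34/17)*(-34) + (-2*1/(8*(-1 + 4)) + 14/(-3 - 3)) = (34*(1/17))*(-34) + (-2/(2*4*3) + 14/(-6)) = 2*(-34) + (-2/24 + 14*(-⅙)) = -68 + (-2*1/24 - 7/3) = -68 + (-1/12 - 7/3) = -68 - 29/12 = -845/12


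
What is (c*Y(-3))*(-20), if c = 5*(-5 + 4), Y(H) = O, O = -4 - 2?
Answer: -600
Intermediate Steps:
O = -6
Y(H) = -6
c = -5 (c = 5*(-1) = -5)
(c*Y(-3))*(-20) = -5*(-6)*(-20) = 30*(-20) = -600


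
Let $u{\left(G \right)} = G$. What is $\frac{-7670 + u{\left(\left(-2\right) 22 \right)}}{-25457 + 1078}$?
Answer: $\frac{7714}{24379} \approx 0.31642$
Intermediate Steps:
$\frac{-7670 + u{\left(\left(-2\right) 22 \right)}}{-25457 + 1078} = \frac{-7670 - 44}{-25457 + 1078} = \frac{-7670 - 44}{-24379} = \left(-7714\right) \left(- \frac{1}{24379}\right) = \frac{7714}{24379}$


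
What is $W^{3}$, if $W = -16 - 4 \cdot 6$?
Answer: $-64000$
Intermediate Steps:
$W = -40$ ($W = -16 - 24 = -40$)
$W^{3} = \left(-40\right)^{3} = -64000$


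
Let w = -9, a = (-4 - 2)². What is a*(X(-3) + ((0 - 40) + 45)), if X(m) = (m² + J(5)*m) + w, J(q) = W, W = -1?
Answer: 288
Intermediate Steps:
a = 36 (a = (-6)² = 36)
J(q) = -1
X(m) = -9 + m² - m (X(m) = (m² - m) - 9 = -9 + m² - m)
a*(X(-3) + ((0 - 40) + 45)) = 36*((-9 + (-3)² - 1*(-3)) + ((0 - 40) + 45)) = 36*((-9 + 9 + 3) + (-40 + 45)) = 36*(3 + 5) = 36*8 = 288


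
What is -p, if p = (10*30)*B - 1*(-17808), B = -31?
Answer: -8508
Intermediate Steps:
p = 8508 (p = (10*30)*(-31) - 1*(-17808) = 300*(-31) + 17808 = -9300 + 17808 = 8508)
-p = -1*8508 = -8508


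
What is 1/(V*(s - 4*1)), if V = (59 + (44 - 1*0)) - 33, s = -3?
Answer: -1/490 ≈ -0.0020408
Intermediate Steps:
V = 70 (V = (59 + (44 + 0)) - 33 = (59 + 44) - 33 = 103 - 33 = 70)
1/(V*(s - 4*1)) = 1/(70*(-3 - 4*1)) = 1/(70*(-3 - 4)) = 1/(70*(-7)) = 1/(-490) = -1/490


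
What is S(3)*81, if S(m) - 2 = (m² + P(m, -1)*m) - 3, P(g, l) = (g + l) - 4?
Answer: 162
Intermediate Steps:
P(g, l) = -4 + g + l
S(m) = -1 + m² + m*(-5 + m) (S(m) = 2 + ((m² + (-4 + m - 1)*m) - 3) = 2 + ((m² + (-5 + m)*m) - 3) = 2 + ((m² + m*(-5 + m)) - 3) = 2 + (-3 + m² + m*(-5 + m)) = -1 + m² + m*(-5 + m))
S(3)*81 = (-1 + 3² + 3*(-5 + 3))*81 = (-1 + 9 + 3*(-2))*81 = (-1 + 9 - 6)*81 = 2*81 = 162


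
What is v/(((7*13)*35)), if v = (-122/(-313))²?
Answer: 14884/312031265 ≈ 4.7700e-5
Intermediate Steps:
v = 14884/97969 (v = (-122*(-1/313))² = (122/313)² = 14884/97969 ≈ 0.15193)
v/(((7*13)*35)) = 14884/(97969*(((7*13)*35))) = 14884/(97969*((91*35))) = (14884/97969)/3185 = (14884/97969)*(1/3185) = 14884/312031265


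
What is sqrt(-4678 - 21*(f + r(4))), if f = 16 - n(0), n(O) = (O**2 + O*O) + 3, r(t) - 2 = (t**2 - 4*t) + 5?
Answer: I*sqrt(5098) ≈ 71.4*I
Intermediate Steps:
r(t) = 7 + t**2 - 4*t (r(t) = 2 + ((t**2 - 4*t) + 5) = 2 + (5 + t**2 - 4*t) = 7 + t**2 - 4*t)
n(O) = 3 + 2*O**2 (n(O) = (O**2 + O**2) + 3 = 2*O**2 + 3 = 3 + 2*O**2)
f = 13 (f = 16 - (3 + 2*0**2) = 16 - (3 + 2*0) = 16 - (3 + 0) = 16 - 1*3 = 16 - 3 = 13)
sqrt(-4678 - 21*(f + r(4))) = sqrt(-4678 - 21*(13 + (7 + 4**2 - 4*4))) = sqrt(-4678 - 21*(13 + (7 + 16 - 16))) = sqrt(-4678 - 21*(13 + 7)) = sqrt(-4678 - 21*20) = sqrt(-4678 - 420) = sqrt(-5098) = I*sqrt(5098)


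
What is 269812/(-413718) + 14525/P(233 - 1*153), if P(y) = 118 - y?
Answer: 2999500547/7860642 ≈ 381.58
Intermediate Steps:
269812/(-413718) + 14525/P(233 - 1*153) = 269812/(-413718) + 14525/(118 - (233 - 1*153)) = 269812*(-1/413718) + 14525/(118 - (233 - 153)) = -134906/206859 + 14525/(118 - 1*80) = -134906/206859 + 14525/(118 - 80) = -134906/206859 + 14525/38 = 2999500547/7860642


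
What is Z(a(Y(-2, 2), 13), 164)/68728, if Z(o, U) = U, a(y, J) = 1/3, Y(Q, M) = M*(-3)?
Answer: 41/17182 ≈ 0.0023862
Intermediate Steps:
Y(Q, M) = -3*M
a(y, J) = ⅓
Z(a(Y(-2, 2), 13), 164)/68728 = 164/68728 = 164*(1/68728) = 41/17182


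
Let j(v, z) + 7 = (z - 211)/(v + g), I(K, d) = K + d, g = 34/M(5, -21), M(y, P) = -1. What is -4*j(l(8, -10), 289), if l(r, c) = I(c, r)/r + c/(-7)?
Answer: 34468/919 ≈ 37.506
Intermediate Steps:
g = -34 (g = 34/(-1) = 34*(-1) = -34)
l(r, c) = -c/7 + (c + r)/r (l(r, c) = (c + r)/r + c/(-7) = (c + r)/r + c*(-1/7) = (c + r)/r - c/7 = -c/7 + (c + r)/r)
j(v, z) = -7 + (-211 + z)/(-34 + v) (j(v, z) = -7 + (z - 211)/(v - 34) = -7 + (-211 + z)/(-34 + v))
-4*j(l(8, -10), 289) = -4*(27 + 289 - 7*(1 - 1/7*(-10) - 10/8))/(-34 + (1 - 1/7*(-10) - 10/8)) = -4*(27 + 289 - 7*(1 + 10/7 - 10*1/8))/(-34 + (1 + 10/7 - 10*1/8)) = -4*(27 + 289 - 7*(1 + 10/7 - 5/4))/(-34 + (1 + 10/7 - 5/4)) = -4*(27 + 289 - 7*33/28)/(-34 + 33/28) = -4*(27 + 289 - 33/4)/(-919/28) = -(-112)*1231/(919*4) = -4*(-8617/919) = 34468/919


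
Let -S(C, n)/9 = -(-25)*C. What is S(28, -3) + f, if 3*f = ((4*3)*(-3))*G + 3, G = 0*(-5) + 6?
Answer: -6371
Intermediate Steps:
G = 6 (G = 0 + 6 = 6)
S(C, n) = -225*C (S(C, n) = -(-45)*(-5*C) = -225*C)
f = -71 (f = (((4*3)*(-3))*6 + 3)/3 = ((12*(-3))*6 + 3)/3 = (-36*6 + 3)/3 = (-216 + 3)/3 = (⅓)*(-213) = -71)
S(28, -3) + f = -225*28 - 71 = -6300 - 71 = -6371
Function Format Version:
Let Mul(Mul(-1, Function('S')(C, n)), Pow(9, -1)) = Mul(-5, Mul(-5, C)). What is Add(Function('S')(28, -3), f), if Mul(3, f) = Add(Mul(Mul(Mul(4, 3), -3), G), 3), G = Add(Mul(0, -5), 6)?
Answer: -6371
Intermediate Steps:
G = 6 (G = Add(0, 6) = 6)
Function('S')(C, n) = Mul(-225, C) (Function('S')(C, n) = Mul(-9, Mul(-5, Mul(-5, C))) = Mul(-9, Mul(25, C)) = Mul(-225, C))
f = -71 (f = Mul(Rational(1, 3), Add(Mul(Mul(Mul(4, 3), -3), 6), 3)) = Mul(Rational(1, 3), Add(Mul(Mul(12, -3), 6), 3)) = Mul(Rational(1, 3), Add(Mul(-36, 6), 3)) = Mul(Rational(1, 3), Add(-216, 3)) = Mul(Rational(1, 3), -213) = -71)
Add(Function('S')(28, -3), f) = Add(Mul(-225, 28), -71) = Add(-6300, -71) = -6371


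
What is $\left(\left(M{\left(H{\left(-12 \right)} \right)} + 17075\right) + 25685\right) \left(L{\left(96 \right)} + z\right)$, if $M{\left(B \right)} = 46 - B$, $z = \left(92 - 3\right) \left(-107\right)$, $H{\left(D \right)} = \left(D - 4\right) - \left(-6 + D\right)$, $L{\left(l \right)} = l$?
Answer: $-403513308$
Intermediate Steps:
$H{\left(D \right)} = 2$ ($H{\left(D \right)} = \left(-4 + D\right) - \left(-6 + D\right) = 2$)
$z = -9523$ ($z = 89 \left(-107\right) = -9523$)
$\left(\left(M{\left(H{\left(-12 \right)} \right)} + 17075\right) + 25685\right) \left(L{\left(96 \right)} + z\right) = \left(\left(\left(46 - 2\right) + 17075\right) + 25685\right) \left(96 - 9523\right) = \left(\left(\left(46 - 2\right) + 17075\right) + 25685\right) \left(-9427\right) = \left(\left(44 + 17075\right) + 25685\right) \left(-9427\right) = \left(17119 + 25685\right) \left(-9427\right) = 42804 \left(-9427\right) = -403513308$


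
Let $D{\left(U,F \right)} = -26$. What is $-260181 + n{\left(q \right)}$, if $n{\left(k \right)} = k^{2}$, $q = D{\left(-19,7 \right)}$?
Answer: $-259505$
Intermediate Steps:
$q = -26$
$-260181 + n{\left(q \right)} = -260181 + \left(-26\right)^{2} = -260181 + 676 = -259505$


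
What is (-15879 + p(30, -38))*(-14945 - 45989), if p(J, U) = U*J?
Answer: 1037035746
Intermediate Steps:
p(J, U) = J*U
(-15879 + p(30, -38))*(-14945 - 45989) = (-15879 + 30*(-38))*(-14945 - 45989) = (-15879 - 1140)*(-60934) = -17019*(-60934) = 1037035746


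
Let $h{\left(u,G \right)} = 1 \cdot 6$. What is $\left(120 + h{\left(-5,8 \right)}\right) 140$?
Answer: $17640$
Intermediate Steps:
$h{\left(u,G \right)} = 6$
$\left(120 + h{\left(-5,8 \right)}\right) 140 = \left(120 + 6\right) 140 = 126 \cdot 140 = 17640$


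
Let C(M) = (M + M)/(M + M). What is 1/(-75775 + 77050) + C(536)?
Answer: 1276/1275 ≈ 1.0008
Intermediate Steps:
C(M) = 1 (C(M) = (2*M)/((2*M)) = (2*M)*(1/(2*M)) = 1)
1/(-75775 + 77050) + C(536) = 1/(-75775 + 77050) + 1 = 1/1275 + 1 = 1276/1275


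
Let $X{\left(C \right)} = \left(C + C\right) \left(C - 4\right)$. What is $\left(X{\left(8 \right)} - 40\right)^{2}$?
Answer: $576$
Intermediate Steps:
$X{\left(C \right)} = 2 C \left(-4 + C\right)$
$\left(X{\left(8 \right)} - 40\right)^{2} = \left(2 \cdot 8 \left(-4 + 8\right) - 40\right)^{2} = \left(2 \cdot 8 \cdot 4 - 40\right)^{2} = \left(64 - 40\right)^{2} = 24^{2} = 576$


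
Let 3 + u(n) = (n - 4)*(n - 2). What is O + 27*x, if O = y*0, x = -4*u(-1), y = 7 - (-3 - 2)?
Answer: -1296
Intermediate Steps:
y = 12 (y = 7 - 1*(-5) = 7 + 5 = 12)
u(n) = -3 + (-4 + n)*(-2 + n) (u(n) = -3 + (n - 4)*(n - 2) = -3 + (-4 + n)*(-2 + n))
x = -48 (x = -4*(5 + (-1)**2 - 6*(-1)) = -4*(5 + 1 + 6) = -4*12 = -48)
O = 0 (O = 12*0 = 0)
O + 27*x = 0 + 27*(-48) = 0 - 1296 = -1296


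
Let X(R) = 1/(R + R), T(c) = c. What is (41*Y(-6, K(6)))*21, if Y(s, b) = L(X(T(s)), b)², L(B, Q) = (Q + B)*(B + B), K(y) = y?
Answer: 1446767/1728 ≈ 837.25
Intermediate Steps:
X(R) = 1/(2*R)
L(B, Q) = 2*B*(B + Q) (L(B, Q) = (B + Q)*(2*B) = 2*B*(B + Q))
Y(s, b) = (b + 1/(2*s))²/s² (Y(s, b) = (2*(1/(2*s))*(1/(2*s) + b))² = (2*(1/(2*s))*(b + 1/(2*s)))² = ((b + 1/(2*s))/s)² = (b + 1/(2*s))²/s²)
(41*Y(-6, K(6)))*21 = (41*((¼)*(1 + 2*6*(-6))²/(-6)⁴))*21 = (41*((¼)*(1/1296)*(1 - 72)²))*21 = (41*((¼)*(1/1296)*(-71)²))*21 = (41*((¼)*(1/1296)*5041))*21 = (41*(5041/5184))*21 = (206681/5184)*21 = 1446767/1728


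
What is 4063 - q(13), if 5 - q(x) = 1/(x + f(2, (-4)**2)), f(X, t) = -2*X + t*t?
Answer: 1075371/265 ≈ 4058.0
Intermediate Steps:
f(X, t) = t**2 - 2*X (f(X, t) = -2*X + t**2 = t**2 - 2*X)
q(x) = 5 - 1/(252 + x) (q(x) = 5 - 1/(x + (((-4)**2)**2 - 2*2)) = 5 - 1/(x + (16**2 - 4)) = 5 - 1/(x + (256 - 4)) = 5 - 1/(x + 252) = 5 - 1/(252 + x))
4063 - q(13) = 4063 - (1259 + 5*13)/(252 + 13) = 4063 - (1259 + 65)/265 = 4063 - 1324/265 = 1075371/265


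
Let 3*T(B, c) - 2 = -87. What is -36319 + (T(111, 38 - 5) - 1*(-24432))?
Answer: -35746/3 ≈ -11915.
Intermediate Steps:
T(B, c) = -85/3 (T(B, c) = 2/3 + (1/3)*(-87) = 2/3 - 29 = -85/3)
-36319 + (T(111, 38 - 5) - 1*(-24432)) = -36319 + (-85/3 - 1*(-24432)) = -36319 + (-85/3 + 24432) = -36319 + 73211/3 = -35746/3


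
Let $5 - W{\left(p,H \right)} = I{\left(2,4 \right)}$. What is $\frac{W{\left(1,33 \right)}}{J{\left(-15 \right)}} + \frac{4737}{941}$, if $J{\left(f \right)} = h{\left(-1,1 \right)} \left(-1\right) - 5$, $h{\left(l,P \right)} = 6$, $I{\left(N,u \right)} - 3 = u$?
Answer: $\frac{53989}{10351} \approx 5.2158$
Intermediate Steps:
$I{\left(N,u \right)} = 3 + u$
$W{\left(p,H \right)} = -2$ ($W{\left(p,H \right)} = 5 - \left(3 + 4\right) = 5 - 7 = -2$)
$J{\left(f \right)} = -11$ ($J{\left(f \right)} = 6 \left(-1\right) - 5 = -6 - 5 = -11$)
$\frac{W{\left(1,33 \right)}}{J{\left(-15 \right)}} + \frac{4737}{941} = - \frac{2}{-11} + \frac{4737}{941} = \left(-2\right) \left(- \frac{1}{11}\right) + 4737 \cdot \frac{1}{941} = \frac{2}{11} + \frac{4737}{941} = \frac{53989}{10351}$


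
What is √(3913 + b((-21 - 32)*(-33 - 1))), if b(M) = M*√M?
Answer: √(3913 + 1802*√1802) ≈ 283.56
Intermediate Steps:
b(M) = M^(3/2)
√(3913 + b((-21 - 32)*(-33 - 1))) = √(3913 + ((-21 - 32)*(-33 - 1))^(3/2)) = √(3913 + (-53*(-34))^(3/2)) = √(3913 + 1802^(3/2)) = √(3913 + 1802*√1802)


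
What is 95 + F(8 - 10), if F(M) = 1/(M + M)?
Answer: 379/4 ≈ 94.750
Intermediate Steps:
F(M) = 1/(2*M)
95 + F(8 - 10) = 95 + 1/(2*(8 - 10)) = 95 + (1/2)/(-2) = 95 + (1/2)*(-1/2) = 95 - 1/4 = 379/4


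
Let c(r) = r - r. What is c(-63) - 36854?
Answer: -36854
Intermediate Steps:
c(r) = 0
c(-63) - 36854 = 0 - 36854 = -36854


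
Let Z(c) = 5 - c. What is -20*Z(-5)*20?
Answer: -4000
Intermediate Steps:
-20*Z(-5)*20 = -20*(5 - 1*(-5))*20 = -20*(5 + 5)*20 = -20*10*20 = -200*20 = -4000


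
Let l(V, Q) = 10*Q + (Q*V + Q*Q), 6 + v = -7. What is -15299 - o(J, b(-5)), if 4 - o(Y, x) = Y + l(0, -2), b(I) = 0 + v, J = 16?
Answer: -15303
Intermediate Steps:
v = -13 (v = -6 - 7 = -13)
b(I) = -13 (b(I) = 0 - 13 = -13)
l(V, Q) = Q² + 10*Q + Q*V (l(V, Q) = 10*Q + (Q*V + Q²) = 10*Q + (Q² + Q*V) = Q² + 10*Q + Q*V)
o(Y, x) = 20 - Y (o(Y, x) = 4 - (Y - 2*(10 - 2 + 0)) = 4 - (Y - 2*8) = 4 - (Y - 16) = 4 - (-16 + Y) = 4 + (16 - Y) = 20 - Y)
-15299 - o(J, b(-5)) = -15299 - (20 - 1*16) = -15299 - (20 - 16) = -15299 - 1*4 = -15299 - 4 = -15303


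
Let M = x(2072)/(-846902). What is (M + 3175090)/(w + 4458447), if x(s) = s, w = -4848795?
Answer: -32011786537/3935553594 ≈ -8.1340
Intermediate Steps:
M = -148/60493 (M = 2072/(-846902) = 2072*(-1/846902) = -148/60493 ≈ -0.0024466)
(M + 3175090)/(w + 4458447) = (-148/60493 + 3175090)/(-4848795 + 4458447) = (192070719222/60493)/(-390348) = (192070719222/60493)*(-1/390348) = -32011786537/3935553594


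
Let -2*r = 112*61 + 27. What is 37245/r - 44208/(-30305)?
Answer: -102852462/10940105 ≈ -9.4014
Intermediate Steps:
r = -6859/2 (r = -(112*61 + 27)/2 = -(6832 + 27)/2 = -1/2*6859 = -6859/2 ≈ -3429.5)
37245/r - 44208/(-30305) = 37245/(-6859/2) - 44208/(-30305) = 37245*(-2/6859) - 44208*(-1/30305) = -74490/6859 + 44208/30305 = -102852462/10940105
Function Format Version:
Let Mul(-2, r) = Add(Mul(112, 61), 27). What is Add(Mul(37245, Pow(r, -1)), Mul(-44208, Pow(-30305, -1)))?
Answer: Rational(-102852462, 10940105) ≈ -9.4014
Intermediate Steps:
r = Rational(-6859, 2) (r = Mul(Rational(-1, 2), Add(Mul(112, 61), 27)) = Mul(Rational(-1, 2), Add(6832, 27)) = Mul(Rational(-1, 2), 6859) = Rational(-6859, 2) ≈ -3429.5)
Add(Mul(37245, Pow(r, -1)), Mul(-44208, Pow(-30305, -1))) = Add(Mul(37245, Pow(Rational(-6859, 2), -1)), Mul(-44208, Pow(-30305, -1))) = Add(Mul(37245, Rational(-2, 6859)), Mul(-44208, Rational(-1, 30305))) = Add(Rational(-74490, 6859), Rational(44208, 30305)) = Rational(-102852462, 10940105)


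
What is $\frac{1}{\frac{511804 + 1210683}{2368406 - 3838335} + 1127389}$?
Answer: $\frac{1469929}{1657180062894} \approx 8.8701 \cdot 10^{-7}$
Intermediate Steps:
$\frac{1}{\frac{511804 + 1210683}{2368406 - 3838335} + 1127389} = \frac{1}{\frac{1722487}{-1469929} + 1127389} = \frac{1}{1722487 \left(- \frac{1}{1469929}\right) + 1127389} = \frac{1}{- \frac{1722487}{1469929} + 1127389} = \frac{1}{\frac{1657180062894}{1469929}} = \frac{1469929}{1657180062894}$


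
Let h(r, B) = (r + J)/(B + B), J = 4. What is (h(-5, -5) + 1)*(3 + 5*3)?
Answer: 99/5 ≈ 19.800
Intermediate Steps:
h(r, B) = (4 + r)/(2*B) (h(r, B) = (r + 4)/(B + B) = (4 + r)/((2*B)) = (4 + r)*(1/(2*B)) = (4 + r)/(2*B))
(h(-5, -5) + 1)*(3 + 5*3) = ((½)*(4 - 5)/(-5) + 1)*(3 + 5*3) = ((½)*(-⅕)*(-1) + 1)*(3 + 15) = (⅒ + 1)*18 = (11/10)*18 = 99/5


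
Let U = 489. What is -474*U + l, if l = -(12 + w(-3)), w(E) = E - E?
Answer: -231798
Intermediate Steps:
w(E) = 0
l = -12 (l = -(12 + 0) = -1*12 = -12)
-474*U + l = -474*489 - 12 = -231786 - 12 = -231798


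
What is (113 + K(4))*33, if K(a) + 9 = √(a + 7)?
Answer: 3432 + 33*√11 ≈ 3541.4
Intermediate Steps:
K(a) = -9 + √(7 + a) (K(a) = -9 + √(a + 7) = -9 + √(7 + a))
(113 + K(4))*33 = (113 + (-9 + √(7 + 4)))*33 = (113 + (-9 + √11))*33 = (104 + √11)*33 = 3432 + 33*√11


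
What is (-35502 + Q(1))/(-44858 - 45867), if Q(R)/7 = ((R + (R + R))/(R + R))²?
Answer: 28389/72580 ≈ 0.39114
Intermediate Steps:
Q(R) = 63/4 (Q(R) = 7*((R + (R + R))/(R + R))² = 7*((R + 2*R)/((2*R)))² = 7*((3*R)*(1/(2*R)))² = 7*(3/2)² = 7*(9/4) = 63/4)
(-35502 + Q(1))/(-44858 - 45867) = (-35502 + 63/4)/(-44858 - 45867) = -141945/4/(-90725) = -141945/4*(-1/90725) = 28389/72580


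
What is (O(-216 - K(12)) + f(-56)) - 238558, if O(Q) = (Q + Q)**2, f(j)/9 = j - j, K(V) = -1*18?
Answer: -81742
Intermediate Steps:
K(V) = -18
f(j) = 0 (f(j) = 9*(j - j) = 9*0 = 0)
O(Q) = 4*Q**2 (O(Q) = (2*Q)**2 = 4*Q**2)
(O(-216 - K(12)) + f(-56)) - 238558 = (4*(-216 - 1*(-18))**2 + 0) - 238558 = (4*(-216 + 18)**2 + 0) - 238558 = (4*(-198)**2 + 0) - 238558 = (4*39204 + 0) - 238558 = (156816 + 0) - 238558 = 156816 - 238558 = -81742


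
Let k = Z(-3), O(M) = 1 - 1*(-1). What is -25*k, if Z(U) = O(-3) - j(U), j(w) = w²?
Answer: 175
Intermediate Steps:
O(M) = 2 (O(M) = 1 + 1 = 2)
Z(U) = 2 - U²
k = -7 (k = 2 - 1*(-3)² = 2 - 1*9 = 2 - 9 = -7)
-25*k = -25*(-7) = 175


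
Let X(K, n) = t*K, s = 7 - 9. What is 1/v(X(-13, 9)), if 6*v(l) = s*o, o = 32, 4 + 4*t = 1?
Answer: -3/32 ≈ -0.093750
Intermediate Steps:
s = -2
t = -¾ (t = -1 + (¼)*1 = -1 + ¼ = -¾ ≈ -0.75000)
X(K, n) = -3*K/4
v(l) = -32/3 (v(l) = (-2*32)/6 = (⅙)*(-64) = -32/3)
1/v(X(-13, 9)) = 1/(-32/3) = -3/32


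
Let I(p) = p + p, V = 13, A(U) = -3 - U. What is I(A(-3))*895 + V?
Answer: 13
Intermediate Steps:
I(p) = 2*p
I(A(-3))*895 + V = (2*(-3 - 1*(-3)))*895 + 13 = (2*(-3 + 3))*895 + 13 = (2*0)*895 + 13 = 0*895 + 13 = 0 + 13 = 13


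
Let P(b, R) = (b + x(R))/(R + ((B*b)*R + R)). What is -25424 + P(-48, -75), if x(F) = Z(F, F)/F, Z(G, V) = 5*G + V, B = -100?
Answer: -218010799/8575 ≈ -25424.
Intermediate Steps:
Z(G, V) = V + 5*G
x(F) = 6 (x(F) = (F + 5*F)/F = (6*F)/F = 6)
P(b, R) = (6 + b)/(2*R - 100*R*b) (P(b, R) = (b + 6)/(R + ((-100*b)*R + R)) = (6 + b)/(R + (-100*R*b + R)) = (6 + b)/(R + (R - 100*R*b)) = (6 + b)/(2*R - 100*R*b))
-25424 + P(-48, -75) = -25424 + (½)*(-6 - 1*(-48))/(-75*(-1 + 50*(-48))) = -25424 + (½)*(-1/75)*(-6 + 48)/(-1 - 2400) = -25424 + (½)*(-1/75)*42/(-2401) = -25424 + (½)*(-1/75)*(-1/2401)*42 = -25424 + 1/8575 = -218010799/8575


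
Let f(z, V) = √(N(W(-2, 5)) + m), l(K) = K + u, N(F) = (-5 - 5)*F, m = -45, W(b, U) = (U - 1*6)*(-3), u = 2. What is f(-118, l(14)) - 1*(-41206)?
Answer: 41206 + 5*I*√3 ≈ 41206.0 + 8.6602*I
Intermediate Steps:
W(b, U) = 18 - 3*U (W(b, U) = (U - 6)*(-3) = (-6 + U)*(-3) = 18 - 3*U)
N(F) = -10*F
l(K) = 2 + K (l(K) = K + 2 = 2 + K)
f(z, V) = 5*I*√3 (f(z, V) = √(-10*(18 - 3*5) - 45) = √(-10*(18 - 15) - 45) = √(-10*3 - 45) = √(-30 - 45) = √(-75) = 5*I*√3)
f(-118, l(14)) - 1*(-41206) = 5*I*√3 - 1*(-41206) = 5*I*√3 + 41206 = 41206 + 5*I*√3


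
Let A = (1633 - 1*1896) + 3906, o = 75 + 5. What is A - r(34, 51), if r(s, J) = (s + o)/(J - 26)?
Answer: 90961/25 ≈ 3638.4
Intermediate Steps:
o = 80
A = 3643 (A = (1633 - 1896) + 3906 = -263 + 3906 = 3643)
r(s, J) = (80 + s)/(-26 + J) (r(s, J) = (s + 80)/(J - 26) = (80 + s)/(-26 + J))
A - r(34, 51) = 3643 - (80 + 34)/(-26 + 51) = 3643 - 114/25 = 90961/25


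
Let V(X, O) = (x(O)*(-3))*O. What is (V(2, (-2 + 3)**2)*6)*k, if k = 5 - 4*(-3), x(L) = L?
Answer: -306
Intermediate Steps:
V(X, O) = -3*O**2 (V(X, O) = (O*(-3))*O = (-3*O)*O = -3*O**2)
k = 17 (k = 5 + 12 = 17)
(V(2, (-2 + 3)**2)*6)*k = (-3*(-2 + 3)**4*6)*17 = (-3*(1**2)**2*6)*17 = (-3*1**2*6)*17 = (-3*1*6)*17 = -3*6*17 = -18*17 = -306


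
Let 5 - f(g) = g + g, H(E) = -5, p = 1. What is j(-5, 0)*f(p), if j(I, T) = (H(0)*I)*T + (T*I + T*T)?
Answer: 0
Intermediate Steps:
f(g) = 5 - 2*g (f(g) = 5 - (g + g) = 5 - 2*g)
j(I, T) = T² - 4*I*T (j(I, T) = (-5*I)*T + (T*I + T*T) = -5*I*T + (I*T + T²) = -5*I*T + (T² + I*T) = T² - 4*I*T)
j(-5, 0)*f(p) = (0*(0 - 4*(-5)))*(5 - 2*1) = (0*(0 + 20))*(5 - 2) = (0*20)*3 = 0*3 = 0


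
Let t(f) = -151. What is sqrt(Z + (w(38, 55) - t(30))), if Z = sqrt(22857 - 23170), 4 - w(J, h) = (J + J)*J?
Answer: sqrt(-2733 + I*sqrt(313)) ≈ 0.1692 + 52.278*I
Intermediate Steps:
w(J, h) = 4 - 2*J**2 (w(J, h) = 4 - (J + J)*J = 4 - 2*J*J = 4 - 2*J**2)
Z = I*sqrt(313) (Z = sqrt(-313) = I*sqrt(313) ≈ 17.692*I)
sqrt(Z + (w(38, 55) - t(30))) = sqrt(I*sqrt(313) + ((4 - 2*38**2) - 1*(-151))) = sqrt(I*sqrt(313) + ((4 - 2*1444) + 151)) = sqrt(I*sqrt(313) + ((4 - 2888) + 151)) = sqrt(I*sqrt(313) + (-2884 + 151)) = sqrt(I*sqrt(313) - 2733) = sqrt(-2733 + I*sqrt(313))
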